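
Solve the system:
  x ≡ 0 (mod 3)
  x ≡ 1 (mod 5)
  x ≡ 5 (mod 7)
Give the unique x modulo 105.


Moduli 3, 5, 7 are pairwise coprime; by CRT there is a unique solution modulo M = 3 · 5 · 7 = 105.
Solve pairwise, accumulating the modulus:
  Start with x ≡ 0 (mod 3).
  Combine with x ≡ 1 (mod 5): since gcd(3, 5) = 1, we get a unique residue mod 15.
    Write x = 0 + 3·t and substitute into x ≡ 1 (mod 5): 3·t ≡ 1 − 0 = 1 (mod 5).
    The inverse of 3 mod 5 is 2 (since 3·2 = 6 = 1·5 + 1), so t ≡ 2·1 = 2 ≡ 2 (mod 5).
    Then x = 0 + 3·2 = 6, valid modulo lcm(3, 5) = 15: x ≡ 6 (mod 15).
  Combine with x ≡ 5 (mod 7): since gcd(15, 7) = 1, we get a unique residue mod 105.
    Write x = 6 + 15·t and substitute into x ≡ 5 (mod 7): 15·t ≡ 5 − 6 = -1 (mod 7).
    Reduce coefficients mod 7: 1·t ≡ 6 (mod 7).
    So t ≡ 6 (mod 7).
    Then x = 6 + 15·6 = 96, valid modulo lcm(15, 7) = 105: x ≡ 96 (mod 105).
Verify: 96 mod 3 = 0 ✓, 96 mod 5 = 1 ✓, 96 mod 7 = 5 ✓.

x ≡ 96 (mod 105).


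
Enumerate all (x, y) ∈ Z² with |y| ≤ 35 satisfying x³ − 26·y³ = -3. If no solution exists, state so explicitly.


The equation is x³ - 26y³ = -3. For fixed y, x³ = 26·y³ − 3, so a solution requires the RHS to be a perfect cube.
Strategy: iterate y from -35 to 35, compute RHS = 26·y³ − 3, and check whether it is a (positive or negative) perfect cube.
Check small values of y:
  y = 0: RHS = -3 is not a perfect cube.
  y = 1: RHS = 23 is not a perfect cube.
  y = -1: RHS = -29 is not a perfect cube.
  y = 2: RHS = 205 is not a perfect cube.
  y = -2: RHS = -211 is not a perfect cube.
  y = 3: RHS = 699 is not a perfect cube.
  y = -3: RHS = -705 is not a perfect cube.
Continuing the search up to |y| = 35 finds no solutions either.
No (x, y) in the scanned range satisfies the equation.

No integer solutions with |y| ≤ 35.


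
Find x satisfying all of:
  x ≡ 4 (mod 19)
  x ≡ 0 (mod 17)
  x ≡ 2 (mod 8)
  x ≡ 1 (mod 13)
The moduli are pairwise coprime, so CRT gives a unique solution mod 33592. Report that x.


Product of moduli M = 19 · 17 · 8 · 13 = 33592.
Merge one congruence at a time:
  Start: x ≡ 4 (mod 19).
  Combine with x ≡ 0 (mod 17); new modulus lcm = 323.
    Write x = 4 + 19·t and substitute into x ≡ 0 (mod 17): 19·t ≡ 0 − 4 = -4 (mod 17).
    Reduce coefficients mod 17: 2·t ≡ 13 (mod 17).
    The inverse of 2 mod 17 is 9 (since 2·9 = 18 = 1·17 + 1), so t ≡ 9·13 = 117 ≡ 15 (mod 17).
    Then x = 4 + 19·15 = 289, valid modulo lcm(19, 17) = 323: x ≡ 289 (mod 323).
  Combine with x ≡ 2 (mod 8); new modulus lcm = 2584.
    Write x = 289 + 323·t and substitute into x ≡ 2 (mod 8): 323·t ≡ 2 − 289 = -287 (mod 8).
    Reduce coefficients mod 8: 3·t ≡ 1 (mod 8).
    The inverse of 3 mod 8 is 3 (since 3·3 = 9 = 1·8 + 1), so t ≡ 3·1 = 3 ≡ 3 (mod 8).
    Then x = 289 + 323·3 = 1258, valid modulo lcm(323, 8) = 2584: x ≡ 1258 (mod 2584).
  Combine with x ≡ 1 (mod 13); new modulus lcm = 33592.
    Write x = 1258 + 2584·t and substitute into x ≡ 1 (mod 13): 2584·t ≡ 1 − 1258 = -1257 (mod 13).
    Reduce coefficients mod 13: 10·t ≡ 4 (mod 13).
    The inverse of 10 mod 13 is 4 (since 10·4 = 40 = 3·13 + 1), so t ≡ 4·4 = 16 ≡ 3 (mod 13).
    Then x = 1258 + 2584·3 = 9010, valid modulo lcm(2584, 13) = 33592: x ≡ 9010 (mod 33592).
Verify against each original: 9010 mod 19 = 4, 9010 mod 17 = 0, 9010 mod 8 = 2, 9010 mod 13 = 1.

x ≡ 9010 (mod 33592).


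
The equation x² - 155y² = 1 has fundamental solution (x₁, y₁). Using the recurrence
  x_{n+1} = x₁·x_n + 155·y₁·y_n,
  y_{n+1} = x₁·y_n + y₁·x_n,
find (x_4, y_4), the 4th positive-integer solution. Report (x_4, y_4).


Step 1: Find the fundamental solution (x₁, y₁) of x² - 155y² = 1.
  Expand √155 as a continued fraction. a₀ = ⌊√155⌋ = 12; iterate m_{k+1} = d_k·a_k − m_k, d_{k+1} = (155 − m_{k+1}²)/d_k, a_{k+1} = ⌊(a₀ + m_{k+1})/d_{k+1}⌋ (starting m₀ = 0, d₀ = 1), with convergents p_k = a_k·p_{k-1} + p_{k-2}, q_k = a_k·q_{k-1} + q_{k-2} (p₋₁ = 1, q₋₁ = 0):
  k = 0: a₀ = 12; p₀/q₀ = 12/1; p₀² − 155·q₀² = 144 − 155 = -11.
  k = 1: m = 12, d = 11, a = ⌊(12 + 12)/11⌋ = 2; p/q = (2·12 + 1)/(2·1 + 0) = 25/2; p² − 155·q² = 625 − 620 = 5.
  k = 2: m = 10, d = 5, a = ⌊(12 + 10)/5⌋ = 4; p/q = (4·25 + 12)/(4·2 + 1) = 112/9; p² − 155·q² = 12544 − 12555 = -11.
  k = 3: m = 10, d = 11, a = ⌊(12 + 10)/11⌋ = 2; p/q = (2·112 + 25)/(2·9 + 2) = 249/20; p² − 155·q² = 62001 − 62000 = 1.
  The first convergent with p² − 155·q² = 1 gives the fundamental solution (x₁, y₁) = (249, 20).
Step 2: Apply the recurrence (x_{n+1}, y_{n+1}) = (x₁x_n + 155y₁y_n, x₁y_n + y₁x_n) repeatedly.
  From (x_1, y_1) = (249, 20): x_2 = 249·249 + 155·20·20 = 124001; y_2 = 249·20 + 20·249 = 9960.
  From (x_2, y_2) = (124001, 9960): x_3 = 249·124001 + 155·20·9960 = 61752249; y_3 = 249·9960 + 20·124001 = 4960060.
  From (x_3, y_3) = (61752249, 4960060): x_4 = 249·61752249 + 155·20·4960060 = 30752496001; y_4 = 249·4960060 + 20·61752249 = 2470099920.
Step 3: Verify x_4² - 155·y_4² = 945716010291520992001 - 945716010291520992000 = 1 (should be 1). ✓

(x_1, y_1) = (249, 20); (x_4, y_4) = (30752496001, 2470099920).


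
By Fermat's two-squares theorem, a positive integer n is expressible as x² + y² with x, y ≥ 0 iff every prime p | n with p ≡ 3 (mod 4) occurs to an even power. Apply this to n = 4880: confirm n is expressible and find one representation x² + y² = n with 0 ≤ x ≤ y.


Step 1: Factor n = 4880 = 2^4 · 5 · 61.
Step 2: Check the mod-4 condition on each prime factor: 2 = 2 (special); 5 ≡ 1 (mod 4), exponent 1; 61 ≡ 1 (mod 4), exponent 1.
All primes ≡ 3 (mod 4) appear to even exponent (or don't appear), so by the two-squares theorem n IS expressible as a sum of two squares.
Step 3: Build a representation. Group n = k² · m with k = 4 and m = 5 · 61 = 305 (a product of primes ≡ 1 (mod 4)); a representation of m scales to one of n via (k·x)² + (k·y)² = k²(x² + y²). Each prime p ≡ 1 (mod 4) is itself a sum of two squares; find a² by testing p − a² for a perfect square:
  5: 5 − 1² = 4 = 2² ⇒ 5 = 1² + 2².
  61: 61 − 1² = 60, 61 − 2² = 57, 61 − 3² = 52, 61 − 4² = 45, 61 − 5² = 36 = 6² ⇒ 61 = 5² + 6².
  Combine using the Brahmagupta–Fibonacci identity (a² + b²)(c² + d²) = (ac − bd)² + (ad + bc)² = (ac + bd)² + (ad − bc)²:
  5 · 61 = 305: from (1² + 2²)(5² + 6²), take (1·5 − 2·6, 1·6 + 2·5) = (5 − 12, 6 + 10) = (-7, 16); dropping signs (only squares matter) gives (7, 16); check 7² + 16² = 49 + 256 = 305 ✓.
  Scale by k = 4: (4·7, 4·16) = (28, 64).
Step 4: Order so x ≤ y and verify: 28² + 64² = 784 + 4096 = 4880 = n. ✓

n = 4880 = 28² + 64² (one valid representation with x ≤ y).


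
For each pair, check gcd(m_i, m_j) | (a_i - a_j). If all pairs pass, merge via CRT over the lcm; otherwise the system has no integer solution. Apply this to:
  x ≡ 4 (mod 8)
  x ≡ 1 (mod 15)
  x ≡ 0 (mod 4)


Moduli 8, 15, 4 are not pairwise coprime, so CRT works modulo lcm(m_i) when all pairwise compatibility conditions hold.
Pairwise compatibility: gcd(m_i, m_j) must divide a_i - a_j for every pair.
Merge one congruence at a time:
  Start: x ≡ 4 (mod 8).
  Combine with x ≡ 1 (mod 15): gcd(8, 15) = 1; 1 - 4 = -3, which IS divisible by 1, so compatible.
    Write x = 4 + 8·t and substitute into x ≡ 1 (mod 15): 8·t ≡ 1 − 4 = -3 (mod 15).
    Reduce coefficients mod 15: 8·t ≡ 12 (mod 15).
    The inverse of 8 mod 15 is 2 (since 8·2 = 16 = 1·15 + 1), so t ≡ 2·12 = 24 ≡ 9 (mod 15).
    Then x = 4 + 8·9 = 76, valid modulo lcm(8, 15) = 120: x ≡ 76 (mod 120).
  Combine with x ≡ 0 (mod 4): gcd(120, 4) = 4; 0 - 76 = -76, which IS divisible by 4, so compatible.
    Write x = 76 + 120·t and substitute into x ≡ 0 (mod 4): 120·t ≡ 0 − 76 = -76 (mod 4).
    Divide the congruence (and modulus) by g = 4: 30·t ≡ -19 (mod 1).
    Modulo 1 every t works; take t = 0.
    Then x = 76 + 120·0 = 76, valid modulo lcm(120, 4) = 120: x ≡ 76 (mod 120).
Verify: 76 mod 8 = 4, 76 mod 15 = 1, 76 mod 4 = 0.

x ≡ 76 (mod 120).


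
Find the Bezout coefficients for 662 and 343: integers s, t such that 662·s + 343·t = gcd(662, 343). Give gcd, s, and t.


Euclidean algorithm on (662, 343) — divide until remainder is 0:
  662 = 1 · 343 + 319
  343 = 1 · 319 + 24
  319 = 13 · 24 + 7
  24 = 3 · 7 + 3
  7 = 2 · 3 + 1
  3 = 3 · 1 + 0
gcd(662, 343) = 1.
Track Bezout coefficients alongside the remainders: start with r₀ = 662 = a·1 + b·0 (s = 1, t = 0) and r₁ = 343 = a·0 + b·1 (s = 0, t = 1); each new remainder r_{k+1} = r_{k-1} − q_k·r_k inherits s_{k+1} = s_{k-1} − q_k·s_k, t_{k+1} = t_{k-1} − q_k·t_k, so r_k = a·s_k + b·t_k at every step:
  q = 1: r = 319, s = 1 − 1·0 = 1, t = 0 − 1·1 = -1  (check: 662·1 + 343·(-1) = 319)
  q = 1: r = 24, s = 0 − 1·1 = -1, t = 1 − 1·(-1) = 2  (check: 662·(-1) + 343·2 = 24)
  q = 13: r = 7, s = 1 − 13·(-1) = 14, t = -1 − 13·2 = -27  (check: 662·14 + 343·(-27) = 7)
  q = 3: r = 3, s = -1 − 3·14 = -43, t = 2 − 3·(-27) = 83  (check: 662·(-43) + 343·83 = 3)
  q = 2: r = 1, s = 14 − 2·(-43) = 100, t = -27 − 2·83 = -193  (check: 662·100 + 343·(-193) = 1)
The row with r = 1 (the gcd) gives the Bezout coefficients s = 100, t = -193.
Result: 662 · (100) + 343 · (-193) = 1.

gcd(662, 343) = 1; s = 100, t = -193 (check: 662·100 + 343·(-193) = 1).


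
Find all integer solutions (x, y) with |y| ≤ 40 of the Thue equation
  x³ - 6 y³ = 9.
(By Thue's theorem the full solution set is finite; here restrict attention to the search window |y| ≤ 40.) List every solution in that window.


The equation is x³ - 6y³ = 9. For fixed y, x³ = 6·y³ + 9, so a solution requires the RHS to be a perfect cube.
Strategy: iterate y from -40 to 40, compute RHS = 6·y³ + 9, and check whether it is a (positive or negative) perfect cube.
Check small values of y:
  y = 0: RHS = 9 is not a perfect cube.
  y = 1: RHS = 15 is not a perfect cube.
  y = -1: RHS = 3 is not a perfect cube.
  y = 2: RHS = 57 is not a perfect cube.
  y = -2: RHS = -39 is not a perfect cube.
  y = 3: RHS = 171 is not a perfect cube.
  y = -3: RHS = -153 is not a perfect cube.
Continuing the search up to |y| = 40 finds no solutions either.
No (x, y) in the scanned range satisfies the equation.

No integer solutions with |y| ≤ 40.


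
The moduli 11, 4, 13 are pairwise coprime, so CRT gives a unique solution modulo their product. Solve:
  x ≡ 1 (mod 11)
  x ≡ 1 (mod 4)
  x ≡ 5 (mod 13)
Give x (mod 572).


Moduli 11, 4, 13 are pairwise coprime; by CRT there is a unique solution modulo M = 11 · 4 · 13 = 572.
Solve pairwise, accumulating the modulus:
  Start with x ≡ 1 (mod 11).
  Combine with x ≡ 1 (mod 4): since gcd(11, 4) = 1, we get a unique residue mod 44.
    Write x = 1 + 11·t and substitute into x ≡ 1 (mod 4): 11·t ≡ 1 − 1 = 0 (mod 4).
    Reduce coefficients mod 4: 3·t ≡ 0 (mod 4).
    The inverse of 3 mod 4 is 3 (since 3·3 = 9 = 2·4 + 1), so t ≡ 3·0 = 0 ≡ 0 (mod 4).
    Then x = 1 + 11·0 = 1, valid modulo lcm(11, 4) = 44: x ≡ 1 (mod 44).
  Combine with x ≡ 5 (mod 13): since gcd(44, 13) = 1, we get a unique residue mod 572.
    Write x = 1 + 44·t and substitute into x ≡ 5 (mod 13): 44·t ≡ 5 − 1 = 4 (mod 13).
    Reduce coefficients mod 13: 5·t ≡ 4 (mod 13).
    The inverse of 5 mod 13 is 8 (since 5·8 = 40 = 3·13 + 1), so t ≡ 8·4 = 32 ≡ 6 (mod 13).
    Then x = 1 + 44·6 = 265, valid modulo lcm(44, 13) = 572: x ≡ 265 (mod 572).
Verify: 265 mod 11 = 1 ✓, 265 mod 4 = 1 ✓, 265 mod 13 = 5 ✓.

x ≡ 265 (mod 572).


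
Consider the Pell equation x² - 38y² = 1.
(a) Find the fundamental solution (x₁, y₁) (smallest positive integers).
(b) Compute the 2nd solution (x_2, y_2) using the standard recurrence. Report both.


Step 1: Find the fundamental solution (x₁, y₁) of x² - 38y² = 1.
  Expand √38 as a continued fraction. a₀ = ⌊√38⌋ = 6; iterate m_{k+1} = d_k·a_k − m_k, d_{k+1} = (38 − m_{k+1}²)/d_k, a_{k+1} = ⌊(a₀ + m_{k+1})/d_{k+1}⌋ (starting m₀ = 0, d₀ = 1), with convergents p_k = a_k·p_{k-1} + p_{k-2}, q_k = a_k·q_{k-1} + q_{k-2} (p₋₁ = 1, q₋₁ = 0):
  k = 0: a₀ = 6; p₀/q₀ = 6/1; p₀² − 38·q₀² = 36 − 38 = -2.
  k = 1: m = 6, d = 2, a = ⌊(6 + 6)/2⌋ = 6; p/q = (6·6 + 1)/(6·1 + 0) = 37/6; p² − 38·q² = 1369 − 1368 = 1.
  The first convergent with p² − 38·q² = 1 gives the fundamental solution (x₁, y₁) = (37, 6).
Step 2: Apply the recurrence (x_{n+1}, y_{n+1}) = (x₁x_n + 38y₁y_n, x₁y_n + y₁x_n) repeatedly.
  From (x_1, y_1) = (37, 6): x_2 = 37·37 + 38·6·6 = 2737; y_2 = 37·6 + 6·37 = 444.
Step 3: Verify x_2² - 38·y_2² = 7491169 - 7491168 = 1 (should be 1). ✓

(x_1, y_1) = (37, 6); (x_2, y_2) = (2737, 444).


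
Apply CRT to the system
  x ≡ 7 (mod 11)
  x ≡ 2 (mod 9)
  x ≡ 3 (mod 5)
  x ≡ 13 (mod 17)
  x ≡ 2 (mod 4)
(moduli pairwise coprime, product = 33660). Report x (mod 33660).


Product of moduli M = 11 · 9 · 5 · 17 · 4 = 33660.
Merge one congruence at a time:
  Start: x ≡ 7 (mod 11).
  Combine with x ≡ 2 (mod 9); new modulus lcm = 99.
    Write x = 7 + 11·t and substitute into x ≡ 2 (mod 9): 11·t ≡ 2 − 7 = -5 (mod 9).
    Reduce coefficients mod 9: 2·t ≡ 4 (mod 9).
    The inverse of 2 mod 9 is 5 (since 2·5 = 10 = 1·9 + 1), so t ≡ 5·4 = 20 ≡ 2 (mod 9).
    Then x = 7 + 11·2 = 29, valid modulo lcm(11, 9) = 99: x ≡ 29 (mod 99).
  Combine with x ≡ 3 (mod 5); new modulus lcm = 495.
    Write x = 29 + 99·t and substitute into x ≡ 3 (mod 5): 99·t ≡ 3 − 29 = -26 (mod 5).
    Reduce coefficients mod 5: 4·t ≡ 4 (mod 5).
    The inverse of 4 mod 5 is 4 (since 4·4 = 16 = 3·5 + 1), so t ≡ 4·4 = 16 ≡ 1 (mod 5).
    Then x = 29 + 99·1 = 128, valid modulo lcm(99, 5) = 495: x ≡ 128 (mod 495).
  Combine with x ≡ 13 (mod 17); new modulus lcm = 8415.
    Write x = 128 + 495·t and substitute into x ≡ 13 (mod 17): 495·t ≡ 13 − 128 = -115 (mod 17).
    Reduce coefficients mod 17: 2·t ≡ 4 (mod 17).
    The inverse of 2 mod 17 is 9 (since 2·9 = 18 = 1·17 + 1), so t ≡ 9·4 = 36 ≡ 2 (mod 17).
    Then x = 128 + 495·2 = 1118, valid modulo lcm(495, 17) = 8415: x ≡ 1118 (mod 8415).
  Combine with x ≡ 2 (mod 4); new modulus lcm = 33660.
    Write x = 1118 + 8415·t and substitute into x ≡ 2 (mod 4): 8415·t ≡ 2 − 1118 = -1116 (mod 4).
    Reduce coefficients mod 4: 3·t ≡ 0 (mod 4).
    The inverse of 3 mod 4 is 3 (since 3·3 = 9 = 2·4 + 1), so t ≡ 3·0 = 0 ≡ 0 (mod 4).
    Then x = 1118 + 8415·0 = 1118, valid modulo lcm(8415, 4) = 33660: x ≡ 1118 (mod 33660).
Verify against each original: 1118 mod 11 = 7, 1118 mod 9 = 2, 1118 mod 5 = 3, 1118 mod 17 = 13, 1118 mod 4 = 2.

x ≡ 1118 (mod 33660).


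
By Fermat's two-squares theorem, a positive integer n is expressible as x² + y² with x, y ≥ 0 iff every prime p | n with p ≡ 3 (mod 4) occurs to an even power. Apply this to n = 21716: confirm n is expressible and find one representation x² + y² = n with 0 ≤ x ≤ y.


Step 1: Factor n = 21716 = 2^2 · 61 · 89.
Step 2: Check the mod-4 condition on each prime factor: 2 = 2 (special); 61 ≡ 1 (mod 4), exponent 1; 89 ≡ 1 (mod 4), exponent 1.
All primes ≡ 3 (mod 4) appear to even exponent (or don't appear), so by the two-squares theorem n IS expressible as a sum of two squares.
Step 3: Build a representation. Group n = k² · m with k = 2 and m = 61 · 89 = 5429 (a product of primes ≡ 1 (mod 4)); a representation of m scales to one of n via (k·x)² + (k·y)² = k²(x² + y²). Each prime p ≡ 1 (mod 4) is itself a sum of two squares; find a² by testing p − a² for a perfect square:
  61: 61 − 1² = 60, 61 − 2² = 57, 61 − 3² = 52, 61 − 4² = 45, 61 − 5² = 36 = 6² ⇒ 61 = 5² + 6².
  89: 89 − 1² = 88, 89 − 2² = 85, 89 − 3² = 80, 89 − 4² = 73, 89 − 5² = 64 = 8² ⇒ 89 = 5² + 8².
  Combine using the Brahmagupta–Fibonacci identity (a² + b²)(c² + d²) = (ac − bd)² + (ad + bc)² = (ac + bd)² + (ad − bc)²:
  61 · 89 = 5429: from (5² + 6²)(5² + 8²), take (5·5 − 6·8, 5·8 + 6·5) = (25 − 48, 40 + 30) = (-23, 70); dropping signs (only squares matter) gives (23, 70); check 23² + 70² = 529 + 4900 = 5429 ✓.
  Scale by k = 2: (2·23, 2·70) = (46, 140).
Step 4: Order so x ≤ y and verify: 46² + 140² = 2116 + 19600 = 21716 = n. ✓

n = 21716 = 46² + 140² (one valid representation with x ≤ y).


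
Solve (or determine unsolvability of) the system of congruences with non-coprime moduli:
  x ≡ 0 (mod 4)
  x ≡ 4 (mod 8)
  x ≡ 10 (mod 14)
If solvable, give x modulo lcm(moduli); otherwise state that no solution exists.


Moduli 4, 8, 14 are not pairwise coprime, so CRT works modulo lcm(m_i) when all pairwise compatibility conditions hold.
Pairwise compatibility: gcd(m_i, m_j) must divide a_i - a_j for every pair.
Merge one congruence at a time:
  Start: x ≡ 0 (mod 4).
  Combine with x ≡ 4 (mod 8): gcd(4, 8) = 4; 4 - 0 = 4, which IS divisible by 4, so compatible.
    Write x = 0 + 4·t and substitute into x ≡ 4 (mod 8): 4·t ≡ 4 − 0 = 4 (mod 8).
    Divide the congruence (and modulus) by g = 4: 1·t ≡ 1 (mod 2).
    So t ≡ 1 (mod 2).
    Then x = 0 + 4·1 = 4, valid modulo lcm(4, 8) = 8: x ≡ 4 (mod 8).
  Combine with x ≡ 10 (mod 14): gcd(8, 14) = 2; 10 - 4 = 6, which IS divisible by 2, so compatible.
    Write x = 4 + 8·t and substitute into x ≡ 10 (mod 14): 8·t ≡ 10 − 4 = 6 (mod 14).
    Divide the congruence (and modulus) by g = 2: 4·t ≡ 3 (mod 7).
    The inverse of 4 mod 7 is 2 (since 4·2 = 8 = 1·7 + 1), so t ≡ 2·3 = 6 ≡ 6 (mod 7).
    Then x = 4 + 8·6 = 52, valid modulo lcm(8, 14) = 56: x ≡ 52 (mod 56).
Verify: 52 mod 4 = 0, 52 mod 8 = 4, 52 mod 14 = 10.

x ≡ 52 (mod 56).


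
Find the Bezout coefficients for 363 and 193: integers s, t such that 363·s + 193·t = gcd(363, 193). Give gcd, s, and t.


Euclidean algorithm on (363, 193) — divide until remainder is 0:
  363 = 1 · 193 + 170
  193 = 1 · 170 + 23
  170 = 7 · 23 + 9
  23 = 2 · 9 + 5
  9 = 1 · 5 + 4
  5 = 1 · 4 + 1
  4 = 4 · 1 + 0
gcd(363, 193) = 1.
Track Bezout coefficients alongside the remainders: start with r₀ = 363 = a·1 + b·0 (s = 1, t = 0) and r₁ = 193 = a·0 + b·1 (s = 0, t = 1); each new remainder r_{k+1} = r_{k-1} − q_k·r_k inherits s_{k+1} = s_{k-1} − q_k·s_k, t_{k+1} = t_{k-1} − q_k·t_k, so r_k = a·s_k + b·t_k at every step:
  q = 1: r = 170, s = 1 − 1·0 = 1, t = 0 − 1·1 = -1  (check: 363·1 + 193·(-1) = 170)
  q = 1: r = 23, s = 0 − 1·1 = -1, t = 1 − 1·(-1) = 2  (check: 363·(-1) + 193·2 = 23)
  q = 7: r = 9, s = 1 − 7·(-1) = 8, t = -1 − 7·2 = -15  (check: 363·8 + 193·(-15) = 9)
  q = 2: r = 5, s = -1 − 2·8 = -17, t = 2 − 2·(-15) = 32  (check: 363·(-17) + 193·32 = 5)
  q = 1: r = 4, s = 8 − 1·(-17) = 25, t = -15 − 1·32 = -47  (check: 363·25 + 193·(-47) = 4)
  q = 1: r = 1, s = -17 − 1·25 = -42, t = 32 − 1·(-47) = 79  (check: 363·(-42) + 193·79 = 1)
The row with r = 1 (the gcd) gives the Bezout coefficients s = -42, t = 79.
Result: 363 · (-42) + 193 · (79) = 1.

gcd(363, 193) = 1; s = -42, t = 79 (check: 363·(-42) + 193·79 = 1).


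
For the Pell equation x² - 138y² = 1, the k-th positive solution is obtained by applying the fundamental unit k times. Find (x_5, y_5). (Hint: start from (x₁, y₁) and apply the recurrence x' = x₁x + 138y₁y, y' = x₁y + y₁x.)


Step 1: Find the fundamental solution (x₁, y₁) of x² - 138y² = 1.
  Expand √138 as a continued fraction. a₀ = ⌊√138⌋ = 11; iterate m_{k+1} = d_k·a_k − m_k, d_{k+1} = (138 − m_{k+1}²)/d_k, a_{k+1} = ⌊(a₀ + m_{k+1})/d_{k+1}⌋ (starting m₀ = 0, d₀ = 1), with convergents p_k = a_k·p_{k-1} + p_{k-2}, q_k = a_k·q_{k-1} + q_{k-2} (p₋₁ = 1, q₋₁ = 0):
  k = 0: a₀ = 11; p₀/q₀ = 11/1; p₀² − 138·q₀² = 121 − 138 = -17.
  k = 1: m = 11, d = 17, a = ⌊(11 + 11)/17⌋ = 1; p/q = (1·11 + 1)/(1·1 + 0) = 12/1; p² − 138·q² = 144 − 138 = 6.
  k = 2: m = 6, d = 6, a = ⌊(11 + 6)/6⌋ = 2; p/q = (2·12 + 11)/(2·1 + 1) = 35/3; p² − 138·q² = 1225 − 1242 = -17.
  k = 3: m = 6, d = 17, a = ⌊(11 + 6)/17⌋ = 1; p/q = (1·35 + 12)/(1·3 + 1) = 47/4; p² − 138·q² = 2209 − 2208 = 1.
  The first convergent with p² − 138·q² = 1 gives the fundamental solution (x₁, y₁) = (47, 4).
Step 2: Apply the recurrence (x_{n+1}, y_{n+1}) = (x₁x_n + 138y₁y_n, x₁y_n + y₁x_n) repeatedly.
  From (x_1, y_1) = (47, 4): x_2 = 47·47 + 138·4·4 = 4417; y_2 = 47·4 + 4·47 = 376.
  From (x_2, y_2) = (4417, 376): x_3 = 47·4417 + 138·4·376 = 415151; y_3 = 47·376 + 4·4417 = 35340.
  From (x_3, y_3) = (415151, 35340): x_4 = 47·415151 + 138·4·35340 = 39019777; y_4 = 47·35340 + 4·415151 = 3321584.
  From (x_4, y_4) = (39019777, 3321584): x_5 = 47·39019777 + 138·4·3321584 = 3667443887; y_5 = 47·3321584 + 4·39019777 = 312193556.
Step 3: Verify x_5² - 138·y_5² = 13450144664293668769 - 13450144664293668768 = 1 (should be 1). ✓

(x_1, y_1) = (47, 4); (x_5, y_5) = (3667443887, 312193556).


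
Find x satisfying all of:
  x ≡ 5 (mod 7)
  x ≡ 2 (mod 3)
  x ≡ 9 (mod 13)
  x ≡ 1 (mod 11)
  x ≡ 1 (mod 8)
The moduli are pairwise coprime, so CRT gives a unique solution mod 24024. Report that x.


Product of moduli M = 7 · 3 · 13 · 11 · 8 = 24024.
Merge one congruence at a time:
  Start: x ≡ 5 (mod 7).
  Combine with x ≡ 2 (mod 3); new modulus lcm = 21.
    Write x = 5 + 7·t and substitute into x ≡ 2 (mod 3): 7·t ≡ 2 − 5 = -3 (mod 3).
    Reduce coefficients mod 3: 1·t ≡ 0 (mod 3).
    So t ≡ 0 (mod 3).
    Then x = 5 + 7·0 = 5, valid modulo lcm(7, 3) = 21: x ≡ 5 (mod 21).
  Combine with x ≡ 9 (mod 13); new modulus lcm = 273.
    Write x = 5 + 21·t and substitute into x ≡ 9 (mod 13): 21·t ≡ 9 − 5 = 4 (mod 13).
    Reduce coefficients mod 13: 8·t ≡ 4 (mod 13).
    The inverse of 8 mod 13 is 5 (since 8·5 = 40 = 3·13 + 1), so t ≡ 5·4 = 20 ≡ 7 (mod 13).
    Then x = 5 + 21·7 = 152, valid modulo lcm(21, 13) = 273: x ≡ 152 (mod 273).
  Combine with x ≡ 1 (mod 11); new modulus lcm = 3003.
    Write x = 152 + 273·t and substitute into x ≡ 1 (mod 11): 273·t ≡ 1 − 152 = -151 (mod 11).
    Reduce coefficients mod 11: 9·t ≡ 3 (mod 11).
    The inverse of 9 mod 11 is 5 (since 9·5 = 45 = 4·11 + 1), so t ≡ 5·3 = 15 ≡ 4 (mod 11).
    Then x = 152 + 273·4 = 1244, valid modulo lcm(273, 11) = 3003: x ≡ 1244 (mod 3003).
  Combine with x ≡ 1 (mod 8); new modulus lcm = 24024.
    Write x = 1244 + 3003·t and substitute into x ≡ 1 (mod 8): 3003·t ≡ 1 − 1244 = -1243 (mod 8).
    Reduce coefficients mod 8: 3·t ≡ 5 (mod 8).
    The inverse of 3 mod 8 is 3 (since 3·3 = 9 = 1·8 + 1), so t ≡ 3·5 = 15 ≡ 7 (mod 8).
    Then x = 1244 + 3003·7 = 22265, valid modulo lcm(3003, 8) = 24024: x ≡ 22265 (mod 24024).
Verify against each original: 22265 mod 7 = 5, 22265 mod 3 = 2, 22265 mod 13 = 9, 22265 mod 11 = 1, 22265 mod 8 = 1.

x ≡ 22265 (mod 24024).


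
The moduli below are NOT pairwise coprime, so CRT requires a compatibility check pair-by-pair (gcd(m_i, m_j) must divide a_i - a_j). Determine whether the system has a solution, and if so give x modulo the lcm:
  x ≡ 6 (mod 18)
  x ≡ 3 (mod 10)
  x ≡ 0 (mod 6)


Moduli 18, 10, 6 are not pairwise coprime, so CRT works modulo lcm(m_i) when all pairwise compatibility conditions hold.
Pairwise compatibility: gcd(m_i, m_j) must divide a_i - a_j for every pair.
Merge one congruence at a time:
  Start: x ≡ 6 (mod 18).
  Combine with x ≡ 3 (mod 10): gcd(18, 10) = 2, and 3 - 6 = -3 is NOT divisible by 2.
    ⇒ system is inconsistent (no integer solution).

No solution (the system is inconsistent).


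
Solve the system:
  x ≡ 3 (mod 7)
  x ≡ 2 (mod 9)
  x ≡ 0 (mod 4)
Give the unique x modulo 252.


Moduli 7, 9, 4 are pairwise coprime; by CRT there is a unique solution modulo M = 7 · 9 · 4 = 252.
Solve pairwise, accumulating the modulus:
  Start with x ≡ 3 (mod 7).
  Combine with x ≡ 2 (mod 9): since gcd(7, 9) = 1, we get a unique residue mod 63.
    Write x = 3 + 7·t and substitute into x ≡ 2 (mod 9): 7·t ≡ 2 − 3 = -1 (mod 9).
    Reduce coefficients mod 9: 7·t ≡ 8 (mod 9).
    The inverse of 7 mod 9 is 4 (since 7·4 = 28 = 3·9 + 1), so t ≡ 4·8 = 32 ≡ 5 (mod 9).
    Then x = 3 + 7·5 = 38, valid modulo lcm(7, 9) = 63: x ≡ 38 (mod 63).
  Combine with x ≡ 0 (mod 4): since gcd(63, 4) = 1, we get a unique residue mod 252.
    Write x = 38 + 63·t and substitute into x ≡ 0 (mod 4): 63·t ≡ 0 − 38 = -38 (mod 4).
    Reduce coefficients mod 4: 3·t ≡ 2 (mod 4).
    The inverse of 3 mod 4 is 3 (since 3·3 = 9 = 2·4 + 1), so t ≡ 3·2 = 6 ≡ 2 (mod 4).
    Then x = 38 + 63·2 = 164, valid modulo lcm(63, 4) = 252: x ≡ 164 (mod 252).
Verify: 164 mod 7 = 3 ✓, 164 mod 9 = 2 ✓, 164 mod 4 = 0 ✓.

x ≡ 164 (mod 252).


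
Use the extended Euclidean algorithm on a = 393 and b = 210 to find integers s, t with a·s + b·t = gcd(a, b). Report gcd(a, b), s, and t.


Euclidean algorithm on (393, 210) — divide until remainder is 0:
  393 = 1 · 210 + 183
  210 = 1 · 183 + 27
  183 = 6 · 27 + 21
  27 = 1 · 21 + 6
  21 = 3 · 6 + 3
  6 = 2 · 3 + 0
gcd(393, 210) = 3.
Track Bezout coefficients alongside the remainders: start with r₀ = 393 = a·1 + b·0 (s = 1, t = 0) and r₁ = 210 = a·0 + b·1 (s = 0, t = 1); each new remainder r_{k+1} = r_{k-1} − q_k·r_k inherits s_{k+1} = s_{k-1} − q_k·s_k, t_{k+1} = t_{k-1} − q_k·t_k, so r_k = a·s_k + b·t_k at every step:
  q = 1: r = 183, s = 1 − 1·0 = 1, t = 0 − 1·1 = -1  (check: 393·1 + 210·(-1) = 183)
  q = 1: r = 27, s = 0 − 1·1 = -1, t = 1 − 1·(-1) = 2  (check: 393·(-1) + 210·2 = 27)
  q = 6: r = 21, s = 1 − 6·(-1) = 7, t = -1 − 6·2 = -13  (check: 393·7 + 210·(-13) = 21)
  q = 1: r = 6, s = -1 − 1·7 = -8, t = 2 − 1·(-13) = 15  (check: 393·(-8) + 210·15 = 6)
  q = 3: r = 3, s = 7 − 3·(-8) = 31, t = -13 − 3·15 = -58  (check: 393·31 + 210·(-58) = 3)
The row with r = 3 (the gcd) gives the Bezout coefficients s = 31, t = -58.
Result: 393 · (31) + 210 · (-58) = 3.

gcd(393, 210) = 3; s = 31, t = -58 (check: 393·31 + 210·(-58) = 3).


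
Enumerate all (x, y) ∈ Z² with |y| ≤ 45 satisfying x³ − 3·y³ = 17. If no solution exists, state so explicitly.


The equation is x³ - 3y³ = 17. For fixed y, x³ = 3·y³ + 17, so a solution requires the RHS to be a perfect cube.
Strategy: iterate y from -45 to 45, compute RHS = 3·y³ + 17, and check whether it is a (positive or negative) perfect cube.
Check small values of y:
  y = 0: RHS = 17 is not a perfect cube.
  y = 1: RHS = 20 is not a perfect cube.
  y = -1: RHS = 14 is not a perfect cube.
  y = 2: RHS = 41 is not a perfect cube.
  y = -2: RHS = -7 is not a perfect cube.
  y = 3: RHS = 98 is not a perfect cube.
  y = -3: RHS = -64 = (-4)³ ⇒ x = -4 works.
Continuing the search up to |y| = 45 finds no further solutions beyond those listed.
Collected solutions: (-4, -3).

Solutions (with |y| ≤ 45): (-4, -3).


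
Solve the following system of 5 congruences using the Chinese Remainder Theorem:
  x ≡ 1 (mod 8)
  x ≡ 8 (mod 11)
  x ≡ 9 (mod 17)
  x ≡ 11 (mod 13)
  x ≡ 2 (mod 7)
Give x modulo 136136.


Product of moduli M = 8 · 11 · 17 · 13 · 7 = 136136.
Merge one congruence at a time:
  Start: x ≡ 1 (mod 8).
  Combine with x ≡ 8 (mod 11); new modulus lcm = 88.
    Write x = 1 + 8·t and substitute into x ≡ 8 (mod 11): 8·t ≡ 8 − 1 = 7 (mod 11).
    The inverse of 8 mod 11 is 7 (since 8·7 = 56 = 5·11 + 1), so t ≡ 7·7 = 49 ≡ 5 (mod 11).
    Then x = 1 + 8·5 = 41, valid modulo lcm(8, 11) = 88: x ≡ 41 (mod 88).
  Combine with x ≡ 9 (mod 17); new modulus lcm = 1496.
    Write x = 41 + 88·t and substitute into x ≡ 9 (mod 17): 88·t ≡ 9 − 41 = -32 (mod 17).
    Reduce coefficients mod 17: 3·t ≡ 2 (mod 17).
    The inverse of 3 mod 17 is 6 (since 3·6 = 18 = 1·17 + 1), so t ≡ 6·2 = 12 ≡ 12 (mod 17).
    Then x = 41 + 88·12 = 1097, valid modulo lcm(88, 17) = 1496: x ≡ 1097 (mod 1496).
  Combine with x ≡ 11 (mod 13); new modulus lcm = 19448.
    Write x = 1097 + 1496·t and substitute into x ≡ 11 (mod 13): 1496·t ≡ 11 − 1097 = -1086 (mod 13).
    Reduce coefficients mod 13: 1·t ≡ 6 (mod 13).
    So t ≡ 6 (mod 13).
    Then x = 1097 + 1496·6 = 10073, valid modulo lcm(1496, 13) = 19448: x ≡ 10073 (mod 19448).
  Combine with x ≡ 2 (mod 7); new modulus lcm = 136136.
    Write x = 10073 + 19448·t and substitute into x ≡ 2 (mod 7): 19448·t ≡ 2 − 10073 = -10071 (mod 7).
    Reduce coefficients mod 7: 2·t ≡ 2 (mod 7).
    The inverse of 2 mod 7 is 4 (since 2·4 = 8 = 1·7 + 1), so t ≡ 4·2 = 8 ≡ 1 (mod 7).
    Then x = 10073 + 19448·1 = 29521, valid modulo lcm(19448, 7) = 136136: x ≡ 29521 (mod 136136).
Verify against each original: 29521 mod 8 = 1, 29521 mod 11 = 8, 29521 mod 17 = 9, 29521 mod 13 = 11, 29521 mod 7 = 2.

x ≡ 29521 (mod 136136).


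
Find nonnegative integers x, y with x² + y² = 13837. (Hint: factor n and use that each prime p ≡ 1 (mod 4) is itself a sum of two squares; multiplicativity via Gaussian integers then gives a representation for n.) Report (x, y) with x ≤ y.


Step 1: Factor n = 13837 = 101 · 137.
Step 2: Check the mod-4 condition on each prime factor: 101 ≡ 1 (mod 4), exponent 1; 137 ≡ 1 (mod 4), exponent 1.
All primes ≡ 3 (mod 4) appear to even exponent (or don't appear), so by the two-squares theorem n IS expressible as a sum of two squares.
Step 3: Build a representation. Here n = 101 · 137 is a product of primes ≡ 1 (mod 4). Each prime p ≡ 1 (mod 4) is itself a sum of two squares; find a² by testing p − a² for a perfect square:
  101: 101 − 1² = 100 = 10² ⇒ 101 = 1² + 10².
  137: 137 − 1² = 136, 137 − 2² = 133, 137 − 3² = 128, 137 − 4² = 121 = 11² ⇒ 137 = 4² + 11².
  Combine using the Brahmagupta–Fibonacci identity (a² + b²)(c² + d²) = (ac − bd)² + (ad + bc)² = (ac + bd)² + (ad − bc)²:
  101 · 137 = 13837: from (1² + 10²)(4² + 11²), take (1·4 − 10·11, 1·11 + 10·4) = (4 − 110, 11 + 40) = (-106, 51); dropping signs (only squares matter) gives (106, 51); check 106² + 51² = 11236 + 2601 = 13837 ✓.
Step 4: Order so x ≤ y and verify: 51² + 106² = 2601 + 11236 = 13837 = n. ✓

n = 13837 = 51² + 106² (one valid representation with x ≤ y).


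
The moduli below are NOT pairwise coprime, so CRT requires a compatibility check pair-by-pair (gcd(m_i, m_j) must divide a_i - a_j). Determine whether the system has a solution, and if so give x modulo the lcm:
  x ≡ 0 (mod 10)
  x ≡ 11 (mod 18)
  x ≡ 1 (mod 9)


Moduli 10, 18, 9 are not pairwise coprime, so CRT works modulo lcm(m_i) when all pairwise compatibility conditions hold.
Pairwise compatibility: gcd(m_i, m_j) must divide a_i - a_j for every pair.
Merge one congruence at a time:
  Start: x ≡ 0 (mod 10).
  Combine with x ≡ 11 (mod 18): gcd(10, 18) = 2, and 11 - 0 = 11 is NOT divisible by 2.
    ⇒ system is inconsistent (no integer solution).

No solution (the system is inconsistent).


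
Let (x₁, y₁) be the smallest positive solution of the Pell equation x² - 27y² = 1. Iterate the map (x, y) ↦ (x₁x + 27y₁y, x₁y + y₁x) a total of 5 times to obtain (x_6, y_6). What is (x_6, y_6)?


Step 1: Find the fundamental solution (x₁, y₁) of x² - 27y² = 1.
  Expand √27 as a continued fraction. a₀ = ⌊√27⌋ = 5; iterate m_{k+1} = d_k·a_k − m_k, d_{k+1} = (27 − m_{k+1}²)/d_k, a_{k+1} = ⌊(a₀ + m_{k+1})/d_{k+1}⌋ (starting m₀ = 0, d₀ = 1), with convergents p_k = a_k·p_{k-1} + p_{k-2}, q_k = a_k·q_{k-1} + q_{k-2} (p₋₁ = 1, q₋₁ = 0):
  k = 0: a₀ = 5; p₀/q₀ = 5/1; p₀² − 27·q₀² = 25 − 27 = -2.
  k = 1: m = 5, d = 2, a = ⌊(5 + 5)/2⌋ = 5; p/q = (5·5 + 1)/(5·1 + 0) = 26/5; p² − 27·q² = 676 − 675 = 1.
  The first convergent with p² − 27·q² = 1 gives the fundamental solution (x₁, y₁) = (26, 5).
Step 2: Apply the recurrence (x_{n+1}, y_{n+1}) = (x₁x_n + 27y₁y_n, x₁y_n + y₁x_n) repeatedly.
  From (x_1, y_1) = (26, 5): x_2 = 26·26 + 27·5·5 = 1351; y_2 = 26·5 + 5·26 = 260.
  From (x_2, y_2) = (1351, 260): x_3 = 26·1351 + 27·5·260 = 70226; y_3 = 26·260 + 5·1351 = 13515.
  From (x_3, y_3) = (70226, 13515): x_4 = 26·70226 + 27·5·13515 = 3650401; y_4 = 26·13515 + 5·70226 = 702520.
  From (x_4, y_4) = (3650401, 702520): x_5 = 26·3650401 + 27·5·702520 = 189750626; y_5 = 26·702520 + 5·3650401 = 36517525.
  From (x_5, y_5) = (189750626, 36517525): x_6 = 26·189750626 + 27·5·36517525 = 9863382151; y_6 = 26·36517525 + 5·189750626 = 1898208780.
Step 3: Verify x_6² - 27·y_6² = 97286307456665386801 - 97286307456665386800 = 1 (should be 1). ✓

(x_1, y_1) = (26, 5); (x_6, y_6) = (9863382151, 1898208780).


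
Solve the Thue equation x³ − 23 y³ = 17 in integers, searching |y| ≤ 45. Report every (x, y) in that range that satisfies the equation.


The equation is x³ - 23y³ = 17. For fixed y, x³ = 23·y³ + 17, so a solution requires the RHS to be a perfect cube.
Strategy: iterate y from -45 to 45, compute RHS = 23·y³ + 17, and check whether it is a (positive or negative) perfect cube.
Check small values of y:
  y = 0: RHS = 17 is not a perfect cube.
  y = 1: RHS = 40 is not a perfect cube.
  y = -1: RHS = -6 is not a perfect cube.
  y = 2: RHS = 201 is not a perfect cube.
  y = -2: RHS = -167 is not a perfect cube.
  y = 3: RHS = 638 is not a perfect cube.
  y = -3: RHS = -604 is not a perfect cube.
Continuing the search up to |y| = 45 finds no solutions either.
No (x, y) in the scanned range satisfies the equation.

No integer solutions with |y| ≤ 45.


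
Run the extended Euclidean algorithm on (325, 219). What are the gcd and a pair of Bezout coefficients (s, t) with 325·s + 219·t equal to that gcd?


Euclidean algorithm on (325, 219) — divide until remainder is 0:
  325 = 1 · 219 + 106
  219 = 2 · 106 + 7
  106 = 15 · 7 + 1
  7 = 7 · 1 + 0
gcd(325, 219) = 1.
Track Bezout coefficients alongside the remainders: start with r₀ = 325 = a·1 + b·0 (s = 1, t = 0) and r₁ = 219 = a·0 + b·1 (s = 0, t = 1); each new remainder r_{k+1} = r_{k-1} − q_k·r_k inherits s_{k+1} = s_{k-1} − q_k·s_k, t_{k+1} = t_{k-1} − q_k·t_k, so r_k = a·s_k + b·t_k at every step:
  q = 1: r = 106, s = 1 − 1·0 = 1, t = 0 − 1·1 = -1  (check: 325·1 + 219·(-1) = 106)
  q = 2: r = 7, s = 0 − 2·1 = -2, t = 1 − 2·(-1) = 3  (check: 325·(-2) + 219·3 = 7)
  q = 15: r = 1, s = 1 − 15·(-2) = 31, t = -1 − 15·3 = -46  (check: 325·31 + 219·(-46) = 1)
The row with r = 1 (the gcd) gives the Bezout coefficients s = 31, t = -46.
Result: 325 · (31) + 219 · (-46) = 1.

gcd(325, 219) = 1; s = 31, t = -46 (check: 325·31 + 219·(-46) = 1).


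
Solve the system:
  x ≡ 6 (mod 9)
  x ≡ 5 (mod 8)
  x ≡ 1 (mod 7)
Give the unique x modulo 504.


Moduli 9, 8, 7 are pairwise coprime; by CRT there is a unique solution modulo M = 9 · 8 · 7 = 504.
Solve pairwise, accumulating the modulus:
  Start with x ≡ 6 (mod 9).
  Combine with x ≡ 5 (mod 8): since gcd(9, 8) = 1, we get a unique residue mod 72.
    Write x = 6 + 9·t and substitute into x ≡ 5 (mod 8): 9·t ≡ 5 − 6 = -1 (mod 8).
    Reduce coefficients mod 8: 1·t ≡ 7 (mod 8).
    So t ≡ 7 (mod 8).
    Then x = 6 + 9·7 = 69, valid modulo lcm(9, 8) = 72: x ≡ 69 (mod 72).
  Combine with x ≡ 1 (mod 7): since gcd(72, 7) = 1, we get a unique residue mod 504.
    Write x = 69 + 72·t and substitute into x ≡ 1 (mod 7): 72·t ≡ 1 − 69 = -68 (mod 7).
    Reduce coefficients mod 7: 2·t ≡ 2 (mod 7).
    The inverse of 2 mod 7 is 4 (since 2·4 = 8 = 1·7 + 1), so t ≡ 4·2 = 8 ≡ 1 (mod 7).
    Then x = 69 + 72·1 = 141, valid modulo lcm(72, 7) = 504: x ≡ 141 (mod 504).
Verify: 141 mod 9 = 6 ✓, 141 mod 8 = 5 ✓, 141 mod 7 = 1 ✓.

x ≡ 141 (mod 504).


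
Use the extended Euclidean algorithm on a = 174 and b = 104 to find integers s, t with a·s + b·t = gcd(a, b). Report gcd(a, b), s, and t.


Euclidean algorithm on (174, 104) — divide until remainder is 0:
  174 = 1 · 104 + 70
  104 = 1 · 70 + 34
  70 = 2 · 34 + 2
  34 = 17 · 2 + 0
gcd(174, 104) = 2.
Track Bezout coefficients alongside the remainders: start with r₀ = 174 = a·1 + b·0 (s = 1, t = 0) and r₁ = 104 = a·0 + b·1 (s = 0, t = 1); each new remainder r_{k+1} = r_{k-1} − q_k·r_k inherits s_{k+1} = s_{k-1} − q_k·s_k, t_{k+1} = t_{k-1} − q_k·t_k, so r_k = a·s_k + b·t_k at every step:
  q = 1: r = 70, s = 1 − 1·0 = 1, t = 0 − 1·1 = -1  (check: 174·1 + 104·(-1) = 70)
  q = 1: r = 34, s = 0 − 1·1 = -1, t = 1 − 1·(-1) = 2  (check: 174·(-1) + 104·2 = 34)
  q = 2: r = 2, s = 1 − 2·(-1) = 3, t = -1 − 2·2 = -5  (check: 174·3 + 104·(-5) = 2)
The row with r = 2 (the gcd) gives the Bezout coefficients s = 3, t = -5.
Result: 174 · (3) + 104 · (-5) = 2.

gcd(174, 104) = 2; s = 3, t = -5 (check: 174·3 + 104·(-5) = 2).


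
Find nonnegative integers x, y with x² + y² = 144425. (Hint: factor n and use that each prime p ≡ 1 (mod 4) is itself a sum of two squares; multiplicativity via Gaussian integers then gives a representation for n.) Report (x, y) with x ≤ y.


Step 1: Factor n = 144425 = 5^2 · 53 · 109.
Step 2: Check the mod-4 condition on each prime factor: 5 ≡ 1 (mod 4), exponent 2; 53 ≡ 1 (mod 4), exponent 1; 109 ≡ 1 (mod 4), exponent 1.
All primes ≡ 3 (mod 4) appear to even exponent (or don't appear), so by the two-squares theorem n IS expressible as a sum of two squares.
Step 3: Build a representation. Group n = k² · m with k = 5 and m = 53 · 109 = 5777 (a product of primes ≡ 1 (mod 4)); a representation of m scales to one of n via (k·x)² + (k·y)² = k²(x² + y²). Each prime p ≡ 1 (mod 4) is itself a sum of two squares; find a² by testing p − a² for a perfect square:
  53: 53 − 1² = 52, 53 − 2² = 49 = 7² ⇒ 53 = 2² + 7².
  109: 109 − 1² = 108, 109 − 2² = 105, 109 − 3² = 100 = 10² ⇒ 109 = 3² + 10².
  Combine using the Brahmagupta–Fibonacci identity (a² + b²)(c² + d²) = (ac − bd)² + (ad + bc)² = (ac + bd)² + (ad − bc)²:
  53 · 109 = 5777: from (2² + 7²)(3² + 10²), take (2·3 − 7·10, 2·10 + 7·3) = (6 − 70, 20 + 21) = (-64, 41); dropping signs (only squares matter) gives (64, 41); check 64² + 41² = 4096 + 1681 = 5777 ✓.
  Scale by k = 5: (5·64, 5·41) = (320, 205).
Step 4: Order so x ≤ y and verify: 205² + 320² = 42025 + 102400 = 144425 = n. ✓

n = 144425 = 205² + 320² (one valid representation with x ≤ y).


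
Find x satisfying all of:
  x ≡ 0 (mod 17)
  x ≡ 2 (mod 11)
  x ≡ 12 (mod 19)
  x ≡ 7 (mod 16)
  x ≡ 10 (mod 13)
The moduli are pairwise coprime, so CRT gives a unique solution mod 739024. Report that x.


Product of moduli M = 17 · 11 · 19 · 16 · 13 = 739024.
Merge one congruence at a time:
  Start: x ≡ 0 (mod 17).
  Combine with x ≡ 2 (mod 11); new modulus lcm = 187.
    Write x = 0 + 17·t and substitute into x ≡ 2 (mod 11): 17·t ≡ 2 − 0 = 2 (mod 11).
    Reduce coefficients mod 11: 6·t ≡ 2 (mod 11).
    The inverse of 6 mod 11 is 2 (since 6·2 = 12 = 1·11 + 1), so t ≡ 2·2 = 4 ≡ 4 (mod 11).
    Then x = 0 + 17·4 = 68, valid modulo lcm(17, 11) = 187: x ≡ 68 (mod 187).
  Combine with x ≡ 12 (mod 19); new modulus lcm = 3553.
    Write x = 68 + 187·t and substitute into x ≡ 12 (mod 19): 187·t ≡ 12 − 68 = -56 (mod 19).
    Reduce coefficients mod 19: 16·t ≡ 1 (mod 19).
    The inverse of 16 mod 19 is 6 (since 16·6 = 96 = 5·19 + 1), so t ≡ 6·1 = 6 ≡ 6 (mod 19).
    Then x = 68 + 187·6 = 1190, valid modulo lcm(187, 19) = 3553: x ≡ 1190 (mod 3553).
  Combine with x ≡ 7 (mod 16); new modulus lcm = 56848.
    Write x = 1190 + 3553·t and substitute into x ≡ 7 (mod 16): 3553·t ≡ 7 − 1190 = -1183 (mod 16).
    Reduce coefficients mod 16: 1·t ≡ 1 (mod 16).
    So t ≡ 1 (mod 16).
    Then x = 1190 + 3553·1 = 4743, valid modulo lcm(3553, 16) = 56848: x ≡ 4743 (mod 56848).
  Combine with x ≡ 10 (mod 13); new modulus lcm = 739024.
    Write x = 4743 + 56848·t and substitute into x ≡ 10 (mod 13): 56848·t ≡ 10 − 4743 = -4733 (mod 13).
    Reduce coefficients mod 13: 12·t ≡ 12 (mod 13).
    The inverse of 12 mod 13 is 12 (since 12·12 = 144 = 11·13 + 1), so t ≡ 12·12 = 144 ≡ 1 (mod 13).
    Then x = 4743 + 56848·1 = 61591, valid modulo lcm(56848, 13) = 739024: x ≡ 61591 (mod 739024).
Verify against each original: 61591 mod 17 = 0, 61591 mod 11 = 2, 61591 mod 19 = 12, 61591 mod 16 = 7, 61591 mod 13 = 10.

x ≡ 61591 (mod 739024).
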